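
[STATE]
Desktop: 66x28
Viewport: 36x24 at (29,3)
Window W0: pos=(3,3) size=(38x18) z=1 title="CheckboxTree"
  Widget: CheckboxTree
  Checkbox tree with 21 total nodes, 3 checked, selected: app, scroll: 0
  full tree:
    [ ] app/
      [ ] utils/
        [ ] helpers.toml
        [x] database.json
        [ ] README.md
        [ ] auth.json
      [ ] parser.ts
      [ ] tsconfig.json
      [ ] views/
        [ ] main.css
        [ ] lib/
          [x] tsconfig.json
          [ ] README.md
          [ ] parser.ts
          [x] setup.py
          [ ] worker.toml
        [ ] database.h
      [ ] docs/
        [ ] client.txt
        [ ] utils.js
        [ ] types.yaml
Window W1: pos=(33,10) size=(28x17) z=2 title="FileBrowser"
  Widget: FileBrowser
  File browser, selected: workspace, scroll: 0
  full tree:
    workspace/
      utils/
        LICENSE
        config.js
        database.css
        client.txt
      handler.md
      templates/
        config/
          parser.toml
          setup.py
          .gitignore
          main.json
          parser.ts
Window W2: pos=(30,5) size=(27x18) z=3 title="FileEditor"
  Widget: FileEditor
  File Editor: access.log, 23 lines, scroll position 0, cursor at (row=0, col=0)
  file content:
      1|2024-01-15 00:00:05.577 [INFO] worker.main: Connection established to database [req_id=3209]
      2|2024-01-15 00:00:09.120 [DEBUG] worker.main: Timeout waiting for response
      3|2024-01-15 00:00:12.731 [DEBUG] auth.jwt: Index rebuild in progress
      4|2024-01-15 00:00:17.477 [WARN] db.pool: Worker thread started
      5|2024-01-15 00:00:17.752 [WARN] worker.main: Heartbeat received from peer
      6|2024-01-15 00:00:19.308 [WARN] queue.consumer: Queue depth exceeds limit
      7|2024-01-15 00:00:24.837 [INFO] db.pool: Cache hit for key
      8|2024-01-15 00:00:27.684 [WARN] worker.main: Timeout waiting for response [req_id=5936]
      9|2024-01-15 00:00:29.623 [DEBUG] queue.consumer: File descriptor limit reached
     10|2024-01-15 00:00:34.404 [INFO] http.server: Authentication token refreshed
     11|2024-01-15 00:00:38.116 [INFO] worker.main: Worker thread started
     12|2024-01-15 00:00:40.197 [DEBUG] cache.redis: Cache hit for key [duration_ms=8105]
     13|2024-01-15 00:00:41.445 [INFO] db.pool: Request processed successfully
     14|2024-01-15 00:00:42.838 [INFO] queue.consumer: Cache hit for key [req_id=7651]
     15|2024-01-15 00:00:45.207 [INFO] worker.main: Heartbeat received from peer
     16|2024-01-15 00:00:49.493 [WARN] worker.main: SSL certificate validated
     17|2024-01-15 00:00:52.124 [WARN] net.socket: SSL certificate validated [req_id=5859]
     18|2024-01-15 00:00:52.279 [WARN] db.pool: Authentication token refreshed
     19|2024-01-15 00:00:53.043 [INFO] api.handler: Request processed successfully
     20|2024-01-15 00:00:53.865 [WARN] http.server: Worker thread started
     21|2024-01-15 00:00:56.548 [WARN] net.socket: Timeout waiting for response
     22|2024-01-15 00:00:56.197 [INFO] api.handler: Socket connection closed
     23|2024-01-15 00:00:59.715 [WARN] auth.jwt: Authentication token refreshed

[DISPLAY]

━━━━━━━━━━━┓                        
           ┃                        
─┏━━━━━━━━━━━━━━━━━━━━━━━━━┓        
 ┃ FileEditor              ┃        
 ┠─────────────────────────┨        
 ┃█024-01-15 00:00:05.577 ▲┃        
 ┃2024-01-15 00:00:09.120 █┃        
 ┃2024-01-15 00:00:12.731 ░┃━━━┓    
 ┃2024-01-15 00:00:17.477 ░┃   ┃    
 ┃2024-01-15 00:00:17.752 ░┃───┨    
 ┃2024-01-15 00:00:19.308 ░┃   ┃    
 ┃2024-01-15 00:00:24.837 ░┃   ┃    
 ┃2024-01-15 00:00:27.684 ░┃   ┃    
 ┃2024-01-15 00:00:29.623 ░┃   ┃    
 ┃2024-01-15 00:00:34.404 ░┃   ┃    
 ┃2024-01-15 00:00:38.116 ░┃   ┃    
 ┃2024-01-15 00:00:40.197 ░┃   ┃    
━┃2024-01-15 00:00:41.445 ░┃   ┃    
 ┃2024-01-15 00:00:42.838 ▼┃   ┃    
 ┗━━━━━━━━━━━━━━━━━━━━━━━━━┛   ┃    
    ┃                          ┃    
    ┃                          ┃    
    ┃                          ┃    
    ┗━━━━━━━━━━━━━━━━━━━━━━━━━━┛    


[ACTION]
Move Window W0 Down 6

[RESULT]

                                    
                                    
 ┏━━━━━━━━━━━━━━━━━━━━━━━━━┓        
 ┃ FileEditor              ┃        
 ┠─────────────────────────┨        
 ┃█024-01-15 00:00:05.577 ▲┃        
━┃2024-01-15 00:00:09.120 █┃        
 ┃2024-01-15 00:00:12.731 ░┃━━━┓    
─┃2024-01-15 00:00:17.477 ░┃   ┃    
 ┃2024-01-15 00:00:17.752 ░┃───┨    
 ┃2024-01-15 00:00:19.308 ░┃   ┃    
 ┃2024-01-15 00:00:24.837 ░┃   ┃    
 ┃2024-01-15 00:00:27.684 ░┃   ┃    
 ┃2024-01-15 00:00:29.623 ░┃   ┃    
 ┃2024-01-15 00:00:34.404 ░┃   ┃    
 ┃2024-01-15 00:00:38.116 ░┃   ┃    
 ┃2024-01-15 00:00:40.197 ░┃   ┃    
 ┃2024-01-15 00:00:41.445 ░┃   ┃    
 ┃2024-01-15 00:00:42.838 ▼┃   ┃    
 ┗━━━━━━━━━━━━━━━━━━━━━━━━━┛   ┃    
    ┃                          ┃    
    ┃                          ┃    
    ┃                          ┃    
━━━━┗━━━━━━━━━━━━━━━━━━━━━━━━━━┛    


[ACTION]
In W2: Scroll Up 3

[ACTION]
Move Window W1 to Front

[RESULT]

                                    
                                    
 ┏━━━━━━━━━━━━━━━━━━━━━━━━━┓        
 ┃ FileEditor              ┃        
 ┠─────────────────────────┨        
 ┃█024-01-15 00:00:05.577 ▲┃        
━┃2024-01-15 00:00:09.120 █┃        
 ┃20┏━━━━━━━━━━━━━━━━━━━━━━━━━━┓    
─┃20┃ FileBrowser              ┃    
 ┃20┠──────────────────────────┨    
 ┃20┃> [-] workspace/          ┃    
 ┃20┃    [+] utils/            ┃    
 ┃20┃    handler.md            ┃    
 ┃20┃    [+] templates/        ┃    
 ┃20┃                          ┃    
 ┃20┃                          ┃    
 ┃20┃                          ┃    
 ┃20┃                          ┃    
 ┃20┃                          ┃    
 ┗━━┃                          ┃    
    ┃                          ┃    
    ┃                          ┃    
    ┃                          ┃    
━━━━┗━━━━━━━━━━━━━━━━━━━━━━━━━━┛    


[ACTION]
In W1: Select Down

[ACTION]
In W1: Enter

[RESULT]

                                    
                                    
 ┏━━━━━━━━━━━━━━━━━━━━━━━━━┓        
 ┃ FileEditor              ┃        
 ┠─────────────────────────┨        
 ┃█024-01-15 00:00:05.577 ▲┃        
━┃2024-01-15 00:00:09.120 █┃        
 ┃20┏━━━━━━━━━━━━━━━━━━━━━━━━━━┓    
─┃20┃ FileBrowser              ┃    
 ┃20┠──────────────────────────┨    
 ┃20┃  [-] workspace/          ┃    
 ┃20┃  > [-] utils/            ┃    
 ┃20┃      LICENSE             ┃    
 ┃20┃      config.js           ┃    
 ┃20┃      database.css        ┃    
 ┃20┃      client.txt          ┃    
 ┃20┃    handler.md            ┃    
 ┃20┃    [+] templates/        ┃    
 ┃20┃                          ┃    
 ┗━━┃                          ┃    
    ┃                          ┃    
    ┃                          ┃    
    ┃                          ┃    
━━━━┗━━━━━━━━━━━━━━━━━━━━━━━━━━┛    


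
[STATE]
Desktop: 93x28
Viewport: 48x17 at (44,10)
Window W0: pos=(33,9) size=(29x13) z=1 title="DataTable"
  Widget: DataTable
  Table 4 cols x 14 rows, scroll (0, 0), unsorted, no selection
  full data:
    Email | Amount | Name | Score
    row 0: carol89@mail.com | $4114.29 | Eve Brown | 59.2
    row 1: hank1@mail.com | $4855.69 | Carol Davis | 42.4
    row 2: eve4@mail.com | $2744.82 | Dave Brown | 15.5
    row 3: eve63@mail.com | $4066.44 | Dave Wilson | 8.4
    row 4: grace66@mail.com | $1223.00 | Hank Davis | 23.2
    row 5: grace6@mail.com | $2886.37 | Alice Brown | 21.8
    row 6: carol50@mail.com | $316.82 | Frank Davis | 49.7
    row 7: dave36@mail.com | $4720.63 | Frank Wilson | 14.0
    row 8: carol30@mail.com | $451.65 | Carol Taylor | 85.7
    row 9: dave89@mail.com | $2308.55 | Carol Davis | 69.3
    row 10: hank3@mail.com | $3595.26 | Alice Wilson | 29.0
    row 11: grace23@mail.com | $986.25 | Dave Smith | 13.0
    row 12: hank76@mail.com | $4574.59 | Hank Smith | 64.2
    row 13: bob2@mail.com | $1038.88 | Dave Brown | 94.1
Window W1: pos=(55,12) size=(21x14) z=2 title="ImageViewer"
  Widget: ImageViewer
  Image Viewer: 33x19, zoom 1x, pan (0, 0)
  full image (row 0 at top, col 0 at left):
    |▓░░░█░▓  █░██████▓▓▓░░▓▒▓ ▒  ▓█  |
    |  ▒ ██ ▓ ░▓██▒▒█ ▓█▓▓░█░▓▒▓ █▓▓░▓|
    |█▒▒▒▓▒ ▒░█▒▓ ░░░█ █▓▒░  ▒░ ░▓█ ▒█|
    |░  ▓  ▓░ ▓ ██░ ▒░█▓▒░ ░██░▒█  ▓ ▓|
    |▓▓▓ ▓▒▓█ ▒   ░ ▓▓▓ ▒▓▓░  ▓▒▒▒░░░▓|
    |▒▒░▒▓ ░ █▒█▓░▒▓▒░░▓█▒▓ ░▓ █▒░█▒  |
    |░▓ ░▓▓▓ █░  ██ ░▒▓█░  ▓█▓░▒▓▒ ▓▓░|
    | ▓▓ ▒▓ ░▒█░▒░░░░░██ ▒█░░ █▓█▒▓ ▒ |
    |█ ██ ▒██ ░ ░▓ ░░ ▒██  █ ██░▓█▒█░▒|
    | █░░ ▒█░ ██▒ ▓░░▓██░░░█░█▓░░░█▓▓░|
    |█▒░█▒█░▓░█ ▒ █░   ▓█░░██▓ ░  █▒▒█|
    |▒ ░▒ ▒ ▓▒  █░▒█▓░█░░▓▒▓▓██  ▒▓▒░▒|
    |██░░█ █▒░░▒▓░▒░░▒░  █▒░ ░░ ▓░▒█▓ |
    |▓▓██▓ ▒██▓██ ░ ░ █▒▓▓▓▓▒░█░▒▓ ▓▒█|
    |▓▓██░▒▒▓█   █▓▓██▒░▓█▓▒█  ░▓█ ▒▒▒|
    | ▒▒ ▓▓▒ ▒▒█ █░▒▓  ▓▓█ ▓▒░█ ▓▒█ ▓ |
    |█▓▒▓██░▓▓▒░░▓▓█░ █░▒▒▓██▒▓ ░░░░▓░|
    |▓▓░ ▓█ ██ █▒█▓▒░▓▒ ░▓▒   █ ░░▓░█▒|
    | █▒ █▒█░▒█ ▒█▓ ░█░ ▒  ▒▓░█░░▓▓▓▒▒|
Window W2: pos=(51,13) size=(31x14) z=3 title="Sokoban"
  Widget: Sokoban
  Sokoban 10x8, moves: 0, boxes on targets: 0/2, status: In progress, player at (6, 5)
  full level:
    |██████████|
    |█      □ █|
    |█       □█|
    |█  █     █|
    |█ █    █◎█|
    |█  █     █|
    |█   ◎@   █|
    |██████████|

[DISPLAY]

                 ┃                              
─────────────────┨                              
      │Amou┏━━━━━━━━━━━━━━━━━━━┓                
──────┼┏━━━━━━━━━━━━━━━━━━━━━━━━━━━━━┓          
il.com│┃ Sokoban                     ┃          
.com  │┠─────────────────────────────┨          
com   │┃██████████                   ┃          
.com  │┃█      □ █                   ┃          
il.com│┃█       □█                   ┃          
l.com │┃█  █     █                   ┃          
il.com│┃█ █    █◎█                   ┃          
━━━━━━━┃█  █     █                   ┃          
       ┃█   ◎@   █                   ┃          
       ┃██████████                   ┃          
       ┃Moves: 0  0/2                ┃          
       ┃                             ┃          
       ┗━━━━━━━━━━━━━━━━━━━━━━━━━━━━━┛          


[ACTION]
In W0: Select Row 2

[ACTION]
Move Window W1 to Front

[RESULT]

                 ┃                              
─────────────────┨                              
      │Amou┏━━━━━━━━━━━━━━━━━━━┓                
──────┼┏━━━┃ ImageViewer       ┃━━━━━┓          
il.com│┃ So┠───────────────────┨     ┃          
.com  │┠───┃▓░░░█░▓  █░██████▓▓┃─────┨          
com   │┃███┃  ▒ ██ ▓ ░▓██▒▒█ ▓█┃     ┃          
.com  │┃█  ┃█▒▒▒▓▒ ▒░█▒▓ ░░░█ █┃     ┃          
il.com│┃█  ┃░  ▓  ▓░ ▓ ██░ ▒░█▓┃     ┃          
l.com │┃█  ┃▓▓▓ ▓▒▓█ ▒   ░ ▓▓▓ ┃     ┃          
il.com│┃█ █┃▒▒░▒▓ ░ █▒█▓░▒▓▒░░▓┃     ┃          
━━━━━━━┃█  ┃░▓ ░▓▓▓ █░  ██ ░▒▓█┃     ┃          
       ┃█  ┃ ▓▓ ▒▓ ░▒█░▒░░░░░██┃     ┃          
       ┃███┃█ ██ ▒██ ░ ░▓ ░░ ▒█┃     ┃          
       ┃Mov┃ █░░ ▒█░ ██▒ ▓░░▓██┃     ┃          
       ┃   ┗━━━━━━━━━━━━━━━━━━━┛     ┃          
       ┗━━━━━━━━━━━━━━━━━━━━━━━━━━━━━┛          


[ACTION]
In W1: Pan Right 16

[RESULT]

                 ┃                              
─────────────────┨                              
      │Amou┏━━━━━━━━━━━━━━━━━━━┓                
──────┼┏━━━┃ ImageViewer       ┃━━━━━┓          
il.com│┃ So┠───────────────────┨     ┃          
.com  │┠───┃█▓▓▓░░▓▒▓ ▒  ▓█    ┃─────┨          
com   │┃███┃ ▓█▓▓░█░▓▒▓ █▓▓░▓  ┃     ┃          
.com  │┃█  ┃█ █▓▒░  ▒░ ░▓█ ▒█  ┃     ┃          
il.com│┃█  ┃░█▓▒░ ░██░▒█  ▓ ▓  ┃     ┃          
l.com │┃█  ┃▓▓ ▒▓▓░  ▓▒▒▒░░░▓  ┃     ┃          
il.com│┃█ █┃░░▓█▒▓ ░▓ █▒░█▒    ┃     ┃          
━━━━━━━┃█  ┃▒▓█░  ▓█▓░▒▓▒ ▓▓░  ┃     ┃          
       ┃█  ┃░██ ▒█░░ █▓█▒▓ ▒   ┃     ┃          
       ┃███┃ ▒██  █ ██░▓█▒█░▒  ┃     ┃          
       ┃Mov┃▓██░░░█░█▓░░░█▓▓░  ┃     ┃          
       ┃   ┗━━━━━━━━━━━━━━━━━━━┛     ┃          
       ┗━━━━━━━━━━━━━━━━━━━━━━━━━━━━━┛          


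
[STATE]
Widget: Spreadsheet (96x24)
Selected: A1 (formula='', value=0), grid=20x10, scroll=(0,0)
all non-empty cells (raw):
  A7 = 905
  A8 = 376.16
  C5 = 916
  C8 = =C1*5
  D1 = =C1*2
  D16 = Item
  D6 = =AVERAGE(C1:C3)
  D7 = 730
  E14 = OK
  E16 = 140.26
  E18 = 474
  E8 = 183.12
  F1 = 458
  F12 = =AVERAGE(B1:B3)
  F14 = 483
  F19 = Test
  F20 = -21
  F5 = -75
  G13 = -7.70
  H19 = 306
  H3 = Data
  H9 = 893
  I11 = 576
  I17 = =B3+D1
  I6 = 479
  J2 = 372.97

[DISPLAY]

A1:                                                                                             
       A       B       C       D       E       F       G       H       I       J                
------------------------------------------------------------------------------------------------
  1      [0]       0       0       0       0     458       0       0       0       0            
  2        0       0       0       0       0       0       0       0       0  372.97            
  3        0       0       0       0       0       0       0Data           0       0            
  4        0       0       0       0       0       0       0       0       0       0            
  5        0       0     916       0       0     -75       0       0       0       0            
  6        0       0       0       0       0       0       0       0     479       0            
  7      905       0       0     730       0       0       0       0       0       0            
  8   376.16       0       0       0  183.12       0       0       0       0       0            
  9        0       0       0       0       0       0       0     893       0       0            
 10        0       0       0       0       0       0       0       0       0       0            
 11        0       0       0       0       0       0       0       0     576       0            
 12        0       0       0       0       0       0       0       0       0       0            
 13        0       0       0       0       0       0   -7.70       0       0       0            
 14        0       0       0       0OK           483       0       0       0       0            
 15        0       0       0       0       0       0       0       0       0       0            
 16        0       0       0Item      140.26       0       0       0       0       0            
 17        0       0       0       0       0       0       0       0       0       0            
 18        0       0       0       0     474       0       0       0       0       0            
 19        0       0       0       0       0Test           0     306       0       0            
 20        0       0       0       0       0     -21       0       0       0       0            
                                                                                                


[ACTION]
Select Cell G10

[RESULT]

G10:                                                                                            
       A       B       C       D       E       F       G       H       I       J                
------------------------------------------------------------------------------------------------
  1        0       0       0       0       0     458       0       0       0       0            
  2        0       0       0       0       0       0       0       0       0  372.97            
  3        0       0       0       0       0       0       0Data           0       0            
  4        0       0       0       0       0       0       0       0       0       0            
  5        0       0     916       0       0     -75       0       0       0       0            
  6        0       0       0       0       0       0       0       0     479       0            
  7      905       0       0     730       0       0       0       0       0       0            
  8   376.16       0       0       0  183.12       0       0       0       0       0            
  9        0       0       0       0       0       0       0     893       0       0            
 10        0       0       0       0       0       0     [0]       0       0       0            
 11        0       0       0       0       0       0       0       0     576       0            
 12        0       0       0       0       0       0       0       0       0       0            
 13        0       0       0       0       0       0   -7.70       0       0       0            
 14        0       0       0       0OK           483       0       0       0       0            
 15        0       0       0       0       0       0       0       0       0       0            
 16        0       0       0Item      140.26       0       0       0       0       0            
 17        0       0       0       0       0       0       0       0       0       0            
 18        0       0       0       0     474       0       0       0       0       0            
 19        0       0       0       0       0Test           0     306       0       0            
 20        0       0       0       0       0     -21       0       0       0       0            
                                                                                                


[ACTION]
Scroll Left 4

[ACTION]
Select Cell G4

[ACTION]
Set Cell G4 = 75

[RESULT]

G4: 75                                                                                          
       A       B       C       D       E       F       G       H       I       J                
------------------------------------------------------------------------------------------------
  1        0       0       0       0       0     458       0       0       0       0            
  2        0       0       0       0       0       0       0       0       0  372.97            
  3        0       0       0       0       0       0       0Data           0       0            
  4        0       0       0       0       0       0    [75]       0       0       0            
  5        0       0     916       0       0     -75       0       0       0       0            
  6        0       0       0       0       0       0       0       0     479       0            
  7      905       0       0     730       0       0       0       0       0       0            
  8   376.16       0       0       0  183.12       0       0       0       0       0            
  9        0       0       0       0       0       0       0     893       0       0            
 10        0       0       0       0       0       0       0       0       0       0            
 11        0       0       0       0       0       0       0       0     576       0            
 12        0       0       0       0       0       0       0       0       0       0            
 13        0       0       0       0       0       0   -7.70       0       0       0            
 14        0       0       0       0OK           483       0       0       0       0            
 15        0       0       0       0       0       0       0       0       0       0            
 16        0       0       0Item      140.26       0       0       0       0       0            
 17        0       0       0       0       0       0       0       0       0       0            
 18        0       0       0       0     474       0       0       0       0       0            
 19        0       0       0       0       0Test           0     306       0       0            
 20        0       0       0       0       0     -21       0       0       0       0            
                                                                                                


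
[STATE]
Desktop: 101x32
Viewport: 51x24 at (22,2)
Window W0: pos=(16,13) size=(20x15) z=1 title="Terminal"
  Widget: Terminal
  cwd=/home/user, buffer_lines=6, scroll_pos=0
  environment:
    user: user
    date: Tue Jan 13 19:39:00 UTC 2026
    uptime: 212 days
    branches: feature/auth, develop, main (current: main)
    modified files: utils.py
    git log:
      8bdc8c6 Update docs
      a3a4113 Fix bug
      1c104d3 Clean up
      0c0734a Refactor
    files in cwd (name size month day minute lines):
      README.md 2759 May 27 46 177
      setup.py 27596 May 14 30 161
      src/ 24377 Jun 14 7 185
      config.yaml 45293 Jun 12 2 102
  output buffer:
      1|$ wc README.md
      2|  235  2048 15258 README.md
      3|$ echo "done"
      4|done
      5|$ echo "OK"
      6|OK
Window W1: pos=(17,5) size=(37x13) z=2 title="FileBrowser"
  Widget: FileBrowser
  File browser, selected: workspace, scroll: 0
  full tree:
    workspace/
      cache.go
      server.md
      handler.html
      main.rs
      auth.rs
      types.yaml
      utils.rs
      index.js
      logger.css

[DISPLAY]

                                                   
                                                   
                                                   
━━━━━━━━━━━━━━━━━━━━━━━━━━━━━━━┓                   
eBrowser                       ┃                   
───────────────────────────────┨                   
] workspace/                   ┃                   
cache.go                       ┃                   
server.md                      ┃                   
handler.html                   ┃                   
main.rs                        ┃                   
auth.rs                        ┃                   
types.yaml                     ┃                   
utils.rs                       ┃                   
index.js                       ┃                   
━━━━━━━━━━━━━━━━━━━━━━━━━━━━━━━┛                   
o "done"     ┃                                     
             ┃                                     
o "OK"       ┃                                     
             ┃                                     
             ┃                                     
             ┃                                     
             ┃                                     
             ┃                                     


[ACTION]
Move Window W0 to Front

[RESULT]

                                                   
                                                   
                                                   
━━━━━━━━━━━━━━━━━━━━━━━━━━━━━━━┓                   
eBrowser                       ┃                   
───────────────────────────────┨                   
] workspace/                   ┃                   
cache.go                       ┃                   
server.md                      ┃                   
handler.html                   ┃                   
main.rs                        ┃                   
━━━━━━━━━━━━━┓                 ┃                   
inal         ┃                 ┃                   
─────────────┨                 ┃                   
README.md    ┃                 ┃                   
  2048 15258 ┃━━━━━━━━━━━━━━━━━┛                   
o "done"     ┃                                     
             ┃                                     
o "OK"       ┃                                     
             ┃                                     
             ┃                                     
             ┃                                     
             ┃                                     
             ┃                                     


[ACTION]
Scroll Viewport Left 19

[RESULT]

                                                   
                                                   
                                                   
              ┏━━━━━━━━━━━━━━━━━━━━━━━━━━━━━━━━━━━┓
              ┃ FileBrowser                       ┃
              ┠───────────────────────────────────┨
              ┃> [-] workspace/                   ┃
              ┃    cache.go                       ┃
              ┃    server.md                      ┃
              ┃    handler.html                   ┃
              ┃    main.rs                        ┃
             ┏━━━━━━━━━━━━━━━━━━┓                 ┃
             ┃ Terminal         ┃                 ┃
             ┠──────────────────┨                 ┃
             ┃$ wc README.md    ┃                 ┃
             ┃  235  2048 15258 ┃━━━━━━━━━━━━━━━━━┛
             ┃$ echo "done"     ┃                  
             ┃done              ┃                  
             ┃$ echo "OK"       ┃                  
             ┃OK                ┃                  
             ┃$ █               ┃                  
             ┃                  ┃                  
             ┃                  ┃                  
             ┃                  ┃                  


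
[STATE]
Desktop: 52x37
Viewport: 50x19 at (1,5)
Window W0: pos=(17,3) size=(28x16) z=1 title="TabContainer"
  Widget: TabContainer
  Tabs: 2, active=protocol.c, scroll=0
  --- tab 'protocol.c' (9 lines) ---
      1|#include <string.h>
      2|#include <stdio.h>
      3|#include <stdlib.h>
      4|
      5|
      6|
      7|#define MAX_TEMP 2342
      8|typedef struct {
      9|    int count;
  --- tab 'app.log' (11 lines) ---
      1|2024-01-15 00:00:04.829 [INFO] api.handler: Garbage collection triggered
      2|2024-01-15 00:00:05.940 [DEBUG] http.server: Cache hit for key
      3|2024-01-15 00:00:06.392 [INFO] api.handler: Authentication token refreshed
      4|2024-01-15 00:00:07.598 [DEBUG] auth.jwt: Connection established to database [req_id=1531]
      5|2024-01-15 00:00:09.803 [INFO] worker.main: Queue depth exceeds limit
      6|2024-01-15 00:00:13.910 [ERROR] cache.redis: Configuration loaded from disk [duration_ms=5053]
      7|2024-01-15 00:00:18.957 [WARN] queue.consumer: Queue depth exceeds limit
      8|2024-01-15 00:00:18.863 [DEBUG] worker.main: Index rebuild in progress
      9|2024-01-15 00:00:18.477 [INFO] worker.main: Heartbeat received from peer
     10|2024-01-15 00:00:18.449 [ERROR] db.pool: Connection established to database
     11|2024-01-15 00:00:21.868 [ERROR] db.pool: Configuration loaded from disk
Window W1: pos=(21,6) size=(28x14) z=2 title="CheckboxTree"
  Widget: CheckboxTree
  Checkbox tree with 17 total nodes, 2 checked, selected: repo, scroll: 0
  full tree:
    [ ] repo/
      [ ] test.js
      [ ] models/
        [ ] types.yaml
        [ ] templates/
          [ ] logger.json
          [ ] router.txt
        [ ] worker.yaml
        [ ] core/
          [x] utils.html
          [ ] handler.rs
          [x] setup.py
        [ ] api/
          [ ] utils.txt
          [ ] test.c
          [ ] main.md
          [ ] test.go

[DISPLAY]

                ┠──────────────────────────┨      
                ┃[pr┏━━━━━━━━━━━━━━━━━━━━━━━━━━┓  
                ┃───┃ CheckboxTree             ┃  
                ┃#in┠──────────────────────────┨  
                ┃#in┃>[-] repo/                ┃  
                ┃#in┃   [ ] test.js            ┃  
                ┃   ┃   [-] models/            ┃  
                ┃   ┃     [ ] types.yaml       ┃  
                ┃   ┃     [ ] templates/       ┃  
                ┃#de┃       [ ] logger.json    ┃  
                ┃typ┃       [ ] router.txt     ┃  
                ┃   ┃     [ ] worker.yaml      ┃  
                ┃   ┃     [-] core/            ┃  
                ┗━━━┃       [x] utils.html     ┃  
                    ┗━━━━━━━━━━━━━━━━━━━━━━━━━━┛  
                                                  
                                                  
                                                  
                                                  


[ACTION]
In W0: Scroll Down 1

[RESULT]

                ┠──────────────────────────┨      
                ┃[pr┏━━━━━━━━━━━━━━━━━━━━━━━━━━┓  
                ┃───┃ CheckboxTree             ┃  
                ┃#in┠──────────────────────────┨  
                ┃#in┃>[-] repo/                ┃  
                ┃   ┃   [ ] test.js            ┃  
                ┃   ┃   [-] models/            ┃  
                ┃   ┃     [ ] types.yaml       ┃  
                ┃#de┃     [ ] templates/       ┃  
                ┃typ┃       [ ] logger.json    ┃  
                ┃   ┃       [ ] router.txt     ┃  
                ┃   ┃     [ ] worker.yaml      ┃  
                ┃   ┃     [-] core/            ┃  
                ┗━━━┃       [x] utils.html     ┃  
                    ┗━━━━━━━━━━━━━━━━━━━━━━━━━━┛  
                                                  
                                                  
                                                  
                                                  


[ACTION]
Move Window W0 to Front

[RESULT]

                ┠──────────────────────────┨      
                ┃[protocol.c]│ app.log     ┃━━━┓  
                ┃──────────────────────────┃   ┃  
                ┃#include <stdio.h>        ┃───┨  
                ┃#include <stdlib.h>       ┃   ┃  
                ┃                          ┃   ┃  
                ┃                          ┃   ┃  
                ┃                          ┃   ┃  
                ┃#define MAX_TEMP 2342     ┃   ┃  
                ┃typedef struct {          ┃   ┃  
                ┃    int count;            ┃   ┃  
                ┃                          ┃   ┃  
                ┃                          ┃   ┃  
                ┗━━━━━━━━━━━━━━━━━━━━━━━━━━┛   ┃  
                    ┗━━━━━━━━━━━━━━━━━━━━━━━━━━┛  
                                                  
                                                  
                                                  
                                                  


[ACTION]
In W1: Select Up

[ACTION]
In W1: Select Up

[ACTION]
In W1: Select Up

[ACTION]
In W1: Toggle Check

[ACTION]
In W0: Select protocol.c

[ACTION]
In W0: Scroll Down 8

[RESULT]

                ┠──────────────────────────┨      
                ┃[protocol.c]│ app.log     ┃━━━┓  
                ┃──────────────────────────┃   ┃  
                ┃    int count;            ┃───┨  
                ┃                          ┃   ┃  
                ┃                          ┃   ┃  
                ┃                          ┃   ┃  
                ┃                          ┃   ┃  
                ┃                          ┃   ┃  
                ┃                          ┃   ┃  
                ┃                          ┃   ┃  
                ┃                          ┃   ┃  
                ┃                          ┃   ┃  
                ┗━━━━━━━━━━━━━━━━━━━━━━━━━━┛   ┃  
                    ┗━━━━━━━━━━━━━━━━━━━━━━━━━━┛  
                                                  
                                                  
                                                  
                                                  


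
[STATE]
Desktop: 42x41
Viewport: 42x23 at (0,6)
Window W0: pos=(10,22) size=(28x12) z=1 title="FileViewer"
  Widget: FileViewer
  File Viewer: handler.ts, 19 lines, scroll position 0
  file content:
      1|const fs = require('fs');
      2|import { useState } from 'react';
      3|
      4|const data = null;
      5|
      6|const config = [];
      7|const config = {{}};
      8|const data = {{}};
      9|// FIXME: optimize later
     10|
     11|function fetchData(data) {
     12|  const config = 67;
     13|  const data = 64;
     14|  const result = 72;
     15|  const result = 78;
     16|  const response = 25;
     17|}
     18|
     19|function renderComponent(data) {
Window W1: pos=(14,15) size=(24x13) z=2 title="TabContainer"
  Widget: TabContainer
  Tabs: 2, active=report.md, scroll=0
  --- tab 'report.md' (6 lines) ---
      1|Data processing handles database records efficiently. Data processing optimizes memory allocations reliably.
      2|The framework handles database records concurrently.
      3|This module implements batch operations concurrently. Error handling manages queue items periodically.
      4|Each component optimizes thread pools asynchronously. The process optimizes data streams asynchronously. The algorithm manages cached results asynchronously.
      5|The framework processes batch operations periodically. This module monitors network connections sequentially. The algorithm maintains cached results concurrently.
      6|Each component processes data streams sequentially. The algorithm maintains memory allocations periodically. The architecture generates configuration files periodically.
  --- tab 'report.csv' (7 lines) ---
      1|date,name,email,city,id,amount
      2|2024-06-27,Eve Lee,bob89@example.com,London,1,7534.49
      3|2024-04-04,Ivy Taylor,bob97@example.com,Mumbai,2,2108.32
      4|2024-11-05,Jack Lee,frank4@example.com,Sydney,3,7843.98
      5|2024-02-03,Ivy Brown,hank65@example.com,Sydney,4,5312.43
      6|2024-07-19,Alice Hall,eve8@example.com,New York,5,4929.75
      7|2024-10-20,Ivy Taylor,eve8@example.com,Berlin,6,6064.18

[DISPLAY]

                                          
                                          
                                          
                                          
                                          
                                          
                                          
                                          
                                          
              ┏━━━━━━━━━━━━━━━━━━━━━━┓    
              ┃ TabContainer         ┃    
              ┠──────────────────────┨    
              ┃[report.md]│ report.cs┃    
              ┃──────────────────────┃    
              ┃Data processing handle┃    
              ┃The framework handles ┃    
          ┏━━━┃This module implements┃    
          ┃ Fi┃Each component optimiz┃    
          ┠───┃The framework processe┃    
          ┃con┃Each component process┃    
          ┃imp┃                      ┃    
          ┃   ┗━━━━━━━━━━━━━━━━━━━━━━┛    
          ┃const data = null;       ░┃    


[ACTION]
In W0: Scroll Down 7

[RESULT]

                                          
                                          
                                          
                                          
                                          
                                          
                                          
                                          
                                          
              ┏━━━━━━━━━━━━━━━━━━━━━━┓    
              ┃ TabContainer         ┃    
              ┠──────────────────────┨    
              ┃[report.md]│ report.cs┃    
              ┃──────────────────────┃    
              ┃Data processing handle┃    
              ┃The framework handles ┃    
          ┏━━━┃This module implements┃    
          ┃ Fi┃Each component optimiz┃    
          ┠───┃The framework processe┃    
          ┃con┃Each component process┃    
          ┃// ┃                      ┃    
          ┃   ┗━━━━━━━━━━━━━━━━━━━━━━┛    
          ┃function fetchData(data) ░┃    


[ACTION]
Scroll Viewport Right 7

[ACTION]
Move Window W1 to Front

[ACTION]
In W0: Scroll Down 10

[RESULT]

                                          
                                          
                                          
                                          
                                          
                                          
                                          
                                          
                                          
              ┏━━━━━━━━━━━━━━━━━━━━━━┓    
              ┃ TabContainer         ┃    
              ┠──────────────────────┨    
              ┃[report.md]│ report.cs┃    
              ┃──────────────────────┃    
              ┃Data processing handle┃    
              ┃The framework handles ┃    
          ┏━━━┃This module implements┃    
          ┃ Fi┃Each component optimiz┃    
          ┠───┃The framework processe┃    
          ┃  c┃Each component process┃    
          ┃  c┃                      ┃    
          ┃  c┗━━━━━━━━━━━━━━━━━━━━━━┛    
          ┃  const result = 78;     ░┃    
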